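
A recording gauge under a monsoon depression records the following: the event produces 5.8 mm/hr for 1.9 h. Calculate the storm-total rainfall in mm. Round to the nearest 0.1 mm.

Total = Σ Rᵢ Δtᵢ = 5.8 × 1.9
      = 11.02 = 11.0 mm.

total ≈ 11.0 mm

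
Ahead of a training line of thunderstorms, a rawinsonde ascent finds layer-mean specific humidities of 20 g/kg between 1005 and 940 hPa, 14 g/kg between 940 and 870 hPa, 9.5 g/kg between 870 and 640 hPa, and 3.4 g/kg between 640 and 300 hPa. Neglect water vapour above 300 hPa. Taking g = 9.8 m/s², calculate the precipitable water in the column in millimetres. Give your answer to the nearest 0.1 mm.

PW ≈ 57.4 mm

Precipitable water is the column-integrated vapour mass per unit area: PW = (1/g) Σ q̄ Δp, with q in kg/kg and Δp in Pa (1 kg/m² of water = 1 mm).
Layer 1005–940 hPa: Δp = 65 hPa = 6500 Pa, q̄ = 0.02 kg/kg → 0.02 × 6500 / 9.8 = 13.27 mm
Layer 940–870 hPa: Δp = 70 hPa = 7000 Pa, q̄ = 0.014 kg/kg → 0.014 × 7000 / 9.8 = 10.00 mm
Layer 870–640 hPa: Δp = 230 hPa = 23000 Pa, q̄ = 0.0095 kg/kg → 0.0095 × 23000 / 9.8 = 22.30 mm
Layer 640–300 hPa: Δp = 340 hPa = 34000 Pa, q̄ = 0.0034 kg/kg → 0.0034 × 34000 / 9.8 = 11.80 mm
PW = 13.27 + 10.00 + 22.30 + 11.80 = 57.37 ≈ 57.4 mm.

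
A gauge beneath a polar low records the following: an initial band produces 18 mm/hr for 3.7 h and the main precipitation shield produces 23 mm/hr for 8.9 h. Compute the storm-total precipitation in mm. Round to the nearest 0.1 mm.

Total = Σ Rᵢ Δtᵢ = 18 × 3.7 + 23 × 8.9
      = 66.6 + 204.7 = 271.3 mm.

total ≈ 271.3 mm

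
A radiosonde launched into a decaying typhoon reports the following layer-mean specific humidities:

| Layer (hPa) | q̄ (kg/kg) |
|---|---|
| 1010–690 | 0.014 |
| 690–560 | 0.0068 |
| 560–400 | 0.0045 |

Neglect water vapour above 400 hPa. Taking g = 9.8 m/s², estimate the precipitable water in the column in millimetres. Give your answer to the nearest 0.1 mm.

PW ≈ 62.1 mm

Precipitable water is the column-integrated vapour mass per unit area: PW = (1/g) Σ q̄ Δp, with q in kg/kg and Δp in Pa (1 kg/m² of water = 1 mm).
Layer 1010–690 hPa: Δp = 320 hPa = 32000 Pa, q̄ = 0.014 kg/kg → 0.014 × 32000 / 9.8 = 45.71 mm
Layer 690–560 hPa: Δp = 130 hPa = 13000 Pa, q̄ = 0.0068 kg/kg → 0.0068 × 13000 / 9.8 = 9.02 mm
Layer 560–400 hPa: Δp = 160 hPa = 16000 Pa, q̄ = 0.0045 kg/kg → 0.0045 × 16000 / 9.8 = 7.35 mm
PW = 45.71 + 9.02 + 7.35 = 62.08 ≈ 62.1 mm.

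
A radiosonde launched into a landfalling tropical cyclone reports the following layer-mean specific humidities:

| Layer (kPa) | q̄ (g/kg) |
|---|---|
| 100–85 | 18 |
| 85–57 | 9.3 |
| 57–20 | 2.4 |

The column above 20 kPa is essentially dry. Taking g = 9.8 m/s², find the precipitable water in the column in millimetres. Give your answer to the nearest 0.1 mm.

Precipitable water is the column-integrated vapour mass per unit area: PW = (1/g) Σ q̄ Δp, with q in kg/kg and Δp in Pa (1 kg/m² of water = 1 mm).
Layer 100–85 kPa: Δp = 150 hPa = 15000 Pa, q̄ = 0.018 kg/kg → 0.018 × 15000 / 9.8 = 27.55 mm
Layer 85–57 kPa: Δp = 280 hPa = 28000 Pa, q̄ = 0.0093 kg/kg → 0.0093 × 28000 / 9.8 = 26.57 mm
Layer 57–20 kPa: Δp = 370 hPa = 37000 Pa, q̄ = 0.0024 kg/kg → 0.0024 × 37000 / 9.8 = 9.06 mm
PW = 27.55 + 26.57 + 9.06 = 63.18 ≈ 63.2 mm.

PW ≈ 63.2 mm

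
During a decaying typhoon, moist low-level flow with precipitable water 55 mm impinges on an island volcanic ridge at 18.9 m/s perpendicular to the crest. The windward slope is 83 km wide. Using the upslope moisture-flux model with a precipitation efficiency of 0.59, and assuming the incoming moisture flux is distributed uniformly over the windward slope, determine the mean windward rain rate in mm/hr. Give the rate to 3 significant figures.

R ≈ 26.6 mm/hr

Incoming column moisture flux per unit ridge length: F = V × PW = 18.9 × 55 = 1039.5 mm·m/s.
Spread over the 83 km slope with efficiency ε = 0.59: R = ε·F/W = 0.59 × 1039.5 / 83000 m = 7.389e-03 mm/s.
R = 7.389e-03 × 3600 = 26.6 mm/hr.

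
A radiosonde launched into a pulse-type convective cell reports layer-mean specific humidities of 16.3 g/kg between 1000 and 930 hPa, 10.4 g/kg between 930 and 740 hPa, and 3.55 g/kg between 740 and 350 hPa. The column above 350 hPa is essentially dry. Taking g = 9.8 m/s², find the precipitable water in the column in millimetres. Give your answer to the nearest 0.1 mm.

Precipitable water is the column-integrated vapour mass per unit area: PW = (1/g) Σ q̄ Δp, with q in kg/kg and Δp in Pa (1 kg/m² of water = 1 mm).
Layer 1000–930 hPa: Δp = 70 hPa = 7000 Pa, q̄ = 0.0163 kg/kg → 0.0163 × 7000 / 9.8 = 11.64 mm
Layer 930–740 hPa: Δp = 190 hPa = 19000 Pa, q̄ = 0.0104 kg/kg → 0.0104 × 19000 / 9.8 = 20.16 mm
Layer 740–350 hPa: Δp = 390 hPa = 39000 Pa, q̄ = 0.00355 kg/kg → 0.00355 × 39000 / 9.8 = 14.13 mm
PW = 11.64 + 20.16 + 14.13 = 45.93 ≈ 45.9 mm.

PW ≈ 45.9 mm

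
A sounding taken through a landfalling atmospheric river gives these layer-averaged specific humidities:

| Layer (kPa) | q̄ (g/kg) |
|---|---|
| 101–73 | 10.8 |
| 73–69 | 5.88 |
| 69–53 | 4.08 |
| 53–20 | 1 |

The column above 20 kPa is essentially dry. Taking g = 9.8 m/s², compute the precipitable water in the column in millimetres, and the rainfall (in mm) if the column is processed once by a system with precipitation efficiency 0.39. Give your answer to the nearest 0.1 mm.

PW ≈ 43.3 mm; rainfall ≈ 16.9 mm

Precipitable water is the column-integrated vapour mass per unit area: PW = (1/g) Σ q̄ Δp, with q in kg/kg and Δp in Pa (1 kg/m² of water = 1 mm).
Layer 101–73 kPa: Δp = 280 hPa = 28000 Pa, q̄ = 0.0108 kg/kg → 0.0108 × 28000 / 9.8 = 30.86 mm
Layer 73–69 kPa: Δp = 40 hPa = 4000 Pa, q̄ = 0.00588 kg/kg → 0.00588 × 4000 / 9.8 = 2.40 mm
Layer 69–53 kPa: Δp = 160 hPa = 16000 Pa, q̄ = 0.00408 kg/kg → 0.00408 × 16000 / 9.8 = 6.66 mm
Layer 53–20 kPa: Δp = 330 hPa = 33000 Pa, q̄ = 0.001 kg/kg → 0.001 × 33000 / 9.8 = 3.37 mm
PW = 30.86 + 2.40 + 6.66 + 3.37 = 43.29 ≈ 43.3 mm.
Rainfall = ε × PW = 0.39 × 43.3 = 16.9 mm.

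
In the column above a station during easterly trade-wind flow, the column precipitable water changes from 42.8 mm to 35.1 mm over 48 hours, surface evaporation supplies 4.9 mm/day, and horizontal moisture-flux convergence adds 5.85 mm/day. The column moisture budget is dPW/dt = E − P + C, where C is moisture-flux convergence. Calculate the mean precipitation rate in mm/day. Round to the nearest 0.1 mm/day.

dPW/dt = (35.1 − 42.8) mm / (48/24 day) = -3.850 mm/day.
P = E + C − dPW/dt = 4.9 + (5.85) − (-3.850) = 14.6 mm/day.

P ≈ 14.6 mm/day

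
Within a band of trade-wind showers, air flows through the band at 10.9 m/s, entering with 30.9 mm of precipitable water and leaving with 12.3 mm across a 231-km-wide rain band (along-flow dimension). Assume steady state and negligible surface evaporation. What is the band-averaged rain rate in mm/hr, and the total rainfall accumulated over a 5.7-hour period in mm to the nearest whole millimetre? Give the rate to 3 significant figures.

R ≈ 3.16 mm/hr; total ≈ 18 mm

Column moisture flux per unit crosswind length is F = V × PW.
Inflow: F_in = 10.9 × 30.9 = 336.81 mm·m/s
Outflow: F_out = 10.9 × 12.3 = 134.07 mm·m/s
Steady-state rate R = (F_in − F_out)/L = (336.81 − 134.07) / 231000 m = 8.777e-04 mm/s.
R = 8.777e-04 × 3600 = 3.16 mm/hr.
Over 5.7 h: total = 3.16 × 5.7 = 18.012 ≈ 18 mm.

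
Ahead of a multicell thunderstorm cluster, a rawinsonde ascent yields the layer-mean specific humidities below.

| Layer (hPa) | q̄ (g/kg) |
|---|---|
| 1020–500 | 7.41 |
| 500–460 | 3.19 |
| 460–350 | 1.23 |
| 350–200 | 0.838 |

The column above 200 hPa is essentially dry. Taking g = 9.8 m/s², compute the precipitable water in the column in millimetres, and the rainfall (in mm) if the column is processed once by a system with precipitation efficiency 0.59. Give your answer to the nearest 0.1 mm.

PW ≈ 43.3 mm; rainfall ≈ 25.5 mm

Precipitable water is the column-integrated vapour mass per unit area: PW = (1/g) Σ q̄ Δp, with q in kg/kg and Δp in Pa (1 kg/m² of water = 1 mm).
Layer 1020–500 hPa: Δp = 520 hPa = 52000 Pa, q̄ = 0.00741 kg/kg → 0.00741 × 52000 / 9.8 = 39.32 mm
Layer 500–460 hPa: Δp = 40 hPa = 4000 Pa, q̄ = 0.00319 kg/kg → 0.00319 × 4000 / 9.8 = 1.30 mm
Layer 460–350 hPa: Δp = 110 hPa = 11000 Pa, q̄ = 0.00123 kg/kg → 0.00123 × 11000 / 9.8 = 1.38 mm
Layer 350–200 hPa: Δp = 150 hPa = 15000 Pa, q̄ = 0.000838 kg/kg → 0.000838 × 15000 / 9.8 = 1.28 mm
PW = 39.32 + 1.30 + 1.38 + 1.28 = 43.28 ≈ 43.3 mm.
Rainfall = ε × PW = 0.59 × 43.3 = 25.5 mm.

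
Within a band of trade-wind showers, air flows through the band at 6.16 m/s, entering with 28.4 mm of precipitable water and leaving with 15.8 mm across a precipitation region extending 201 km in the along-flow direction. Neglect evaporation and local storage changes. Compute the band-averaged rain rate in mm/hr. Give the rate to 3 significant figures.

R ≈ 1.39 mm/hr

Column moisture flux per unit crosswind length is F = V × PW.
Inflow: F_in = 6.16 × 28.4 = 174.944 mm·m/s
Outflow: F_out = 6.16 × 15.8 = 97.328 mm·m/s
Steady-state rate R = (F_in − F_out)/L = (174.944 − 97.328) / 201000 m = 3.861e-04 mm/s.
R = 3.861e-04 × 3600 = 1.39 mm/hr.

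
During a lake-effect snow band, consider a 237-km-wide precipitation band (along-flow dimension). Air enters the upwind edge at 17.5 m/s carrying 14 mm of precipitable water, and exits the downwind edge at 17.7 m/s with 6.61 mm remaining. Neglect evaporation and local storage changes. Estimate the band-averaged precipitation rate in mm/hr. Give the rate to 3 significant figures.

Column moisture flux per unit crosswind length is F = V × PW.
Inflow: F_in = 17.5 × 14 = 245 mm·m/s
Outflow: F_out = 17.7 × 6.61 = 116.997 mm·m/s
Steady-state rate R = (F_in − F_out)/L = (245 − 116.997) / 237000 m = 5.401e-04 mm/s.
R = 5.401e-04 × 3600 = 1.94 mm/hr.

R ≈ 1.94 mm/hr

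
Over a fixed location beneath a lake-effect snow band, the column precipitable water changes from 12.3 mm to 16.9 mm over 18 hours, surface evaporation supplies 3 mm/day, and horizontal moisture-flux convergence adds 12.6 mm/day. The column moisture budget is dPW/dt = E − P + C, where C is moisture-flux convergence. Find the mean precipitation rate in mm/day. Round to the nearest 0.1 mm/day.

dPW/dt = (16.9 − 12.3) mm / (18/24 day) = +6.133 mm/day.
P = E + C − dPW/dt = 3 + (12.6) − (+6.133) = 9.5 mm/day.

P ≈ 9.5 mm/day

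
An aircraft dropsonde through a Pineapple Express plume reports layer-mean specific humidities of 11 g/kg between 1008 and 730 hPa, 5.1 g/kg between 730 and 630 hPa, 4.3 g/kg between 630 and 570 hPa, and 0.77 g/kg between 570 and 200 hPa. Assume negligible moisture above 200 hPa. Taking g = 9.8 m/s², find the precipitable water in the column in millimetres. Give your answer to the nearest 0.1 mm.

PW ≈ 41.9 mm

Precipitable water is the column-integrated vapour mass per unit area: PW = (1/g) Σ q̄ Δp, with q in kg/kg and Δp in Pa (1 kg/m² of water = 1 mm).
Layer 1008–730 hPa: Δp = 278 hPa = 27800 Pa, q̄ = 0.011 kg/kg → 0.011 × 27800 / 9.8 = 31.20 mm
Layer 730–630 hPa: Δp = 100 hPa = 10000 Pa, q̄ = 0.0051 kg/kg → 0.0051 × 10000 / 9.8 = 5.20 mm
Layer 630–570 hPa: Δp = 60 hPa = 6000 Pa, q̄ = 0.0043 kg/kg → 0.0043 × 6000 / 9.8 = 2.63 mm
Layer 570–200 hPa: Δp = 370 hPa = 37000 Pa, q̄ = 0.00077 kg/kg → 0.00077 × 37000 / 9.8 = 2.91 mm
PW = 31.20 + 5.20 + 2.63 + 2.91 = 41.94 ≈ 41.9 mm.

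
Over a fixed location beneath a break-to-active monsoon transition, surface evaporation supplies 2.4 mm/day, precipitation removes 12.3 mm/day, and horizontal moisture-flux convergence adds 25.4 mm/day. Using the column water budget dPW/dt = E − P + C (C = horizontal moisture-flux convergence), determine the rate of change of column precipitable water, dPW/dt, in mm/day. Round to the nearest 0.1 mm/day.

dPW/dt ≈ 15.5 mm/day

dPW/dt = E − P + C = 2.4 − 12.3 + (25.4) = 15.5 mm/day.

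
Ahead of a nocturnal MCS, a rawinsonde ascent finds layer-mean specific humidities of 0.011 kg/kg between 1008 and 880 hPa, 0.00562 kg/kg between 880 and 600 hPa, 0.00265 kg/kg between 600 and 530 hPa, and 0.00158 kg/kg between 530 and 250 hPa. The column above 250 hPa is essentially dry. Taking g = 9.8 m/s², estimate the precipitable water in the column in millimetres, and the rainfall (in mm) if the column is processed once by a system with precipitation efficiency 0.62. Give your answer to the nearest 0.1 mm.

PW ≈ 36.8 mm; rainfall ≈ 22.8 mm

Precipitable water is the column-integrated vapour mass per unit area: PW = (1/g) Σ q̄ Δp, with q in kg/kg and Δp in Pa (1 kg/m² of water = 1 mm).
Layer 1008–880 hPa: Δp = 128 hPa = 12800 Pa, q̄ = 0.011 kg/kg → 0.011 × 12800 / 9.8 = 14.37 mm
Layer 880–600 hPa: Δp = 280 hPa = 28000 Pa, q̄ = 0.00562 kg/kg → 0.00562 × 28000 / 9.8 = 16.06 mm
Layer 600–530 hPa: Δp = 70 hPa = 7000 Pa, q̄ = 0.00265 kg/kg → 0.00265 × 7000 / 9.8 = 1.89 mm
Layer 530–250 hPa: Δp = 280 hPa = 28000 Pa, q̄ = 0.00158 kg/kg → 0.00158 × 28000 / 9.8 = 4.51 mm
PW = 14.37 + 16.06 + 1.89 + 4.51 = 36.83 ≈ 36.8 mm.
Rainfall = ε × PW = 0.62 × 36.8 = 22.8 mm.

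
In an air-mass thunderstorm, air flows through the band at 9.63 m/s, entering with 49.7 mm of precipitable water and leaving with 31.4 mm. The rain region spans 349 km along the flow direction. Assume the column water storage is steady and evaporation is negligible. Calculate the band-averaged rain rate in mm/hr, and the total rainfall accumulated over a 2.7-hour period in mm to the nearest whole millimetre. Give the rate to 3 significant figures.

R ≈ 1.82 mm/hr; total ≈ 5 mm

Column moisture flux per unit crosswind length is F = V × PW.
Inflow: F_in = 9.63 × 49.7 = 478.611 mm·m/s
Outflow: F_out = 9.63 × 31.4 = 302.382 mm·m/s
Steady-state rate R = (F_in − F_out)/L = (478.611 − 302.382) / 349000 m = 5.050e-04 mm/s.
R = 5.050e-04 × 3600 = 1.82 mm/hr.
Over 2.7 h: total = 1.82 × 2.7 = 4.914 ≈ 5 mm.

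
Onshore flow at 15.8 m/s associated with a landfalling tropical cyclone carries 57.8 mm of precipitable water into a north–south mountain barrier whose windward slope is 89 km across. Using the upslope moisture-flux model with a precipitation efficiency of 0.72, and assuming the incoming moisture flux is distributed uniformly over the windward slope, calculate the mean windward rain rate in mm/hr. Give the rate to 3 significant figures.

R ≈ 26.6 mm/hr

Incoming column moisture flux per unit ridge length: F = V × PW = 15.8 × 57.8 = 913.24 mm·m/s.
Spread over the 89 km slope with efficiency ε = 0.72: R = ε·F/W = 0.72 × 913.24 / 89000 m = 7.388e-03 mm/s.
R = 7.388e-03 × 3600 = 26.6 mm/hr.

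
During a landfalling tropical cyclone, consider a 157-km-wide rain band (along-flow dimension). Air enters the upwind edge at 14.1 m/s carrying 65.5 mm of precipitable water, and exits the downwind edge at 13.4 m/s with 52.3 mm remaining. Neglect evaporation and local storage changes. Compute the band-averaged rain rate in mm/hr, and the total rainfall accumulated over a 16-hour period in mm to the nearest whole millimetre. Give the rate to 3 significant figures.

Column moisture flux per unit crosswind length is F = V × PW.
Inflow: F_in = 14.1 × 65.5 = 923.55 mm·m/s
Outflow: F_out = 13.4 × 52.3 = 700.82 mm·m/s
Steady-state rate R = (F_in − F_out)/L = (923.55 − 700.82) / 157000 m = 1.419e-03 mm/s.
R = 1.419e-03 × 3600 = 5.11 mm/hr.
Over 16 h: total = 5.11 × 16 = 81.76 ≈ 82 mm.

R ≈ 5.11 mm/hr; total ≈ 82 mm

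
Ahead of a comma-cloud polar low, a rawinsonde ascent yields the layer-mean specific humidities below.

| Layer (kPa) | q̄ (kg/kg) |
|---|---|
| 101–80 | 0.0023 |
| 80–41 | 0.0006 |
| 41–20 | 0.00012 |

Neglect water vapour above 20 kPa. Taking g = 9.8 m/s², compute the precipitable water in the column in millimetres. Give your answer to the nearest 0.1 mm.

PW ≈ 7.6 mm

Precipitable water is the column-integrated vapour mass per unit area: PW = (1/g) Σ q̄ Δp, with q in kg/kg and Δp in Pa (1 kg/m² of water = 1 mm).
Layer 101–80 kPa: Δp = 210 hPa = 21000 Pa, q̄ = 0.0023 kg/kg → 0.0023 × 21000 / 9.8 = 4.93 mm
Layer 80–41 kPa: Δp = 390 hPa = 39000 Pa, q̄ = 0.0006 kg/kg → 0.0006 × 39000 / 9.8 = 2.39 mm
Layer 41–20 kPa: Δp = 210 hPa = 21000 Pa, q̄ = 0.00012 kg/kg → 0.00012 × 21000 / 9.8 = 0.26 mm
PW = 4.93 + 2.39 + 0.26 = 7.58 ≈ 7.6 mm.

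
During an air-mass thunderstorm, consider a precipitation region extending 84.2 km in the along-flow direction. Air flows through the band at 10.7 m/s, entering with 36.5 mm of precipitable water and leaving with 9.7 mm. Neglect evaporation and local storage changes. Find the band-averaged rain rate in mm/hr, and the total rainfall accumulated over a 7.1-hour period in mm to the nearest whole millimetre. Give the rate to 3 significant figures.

R ≈ 12.3 mm/hr; total ≈ 87 mm

Column moisture flux per unit crosswind length is F = V × PW.
Inflow: F_in = 10.7 × 36.5 = 390.55 mm·m/s
Outflow: F_out = 10.7 × 9.7 = 103.79 mm·m/s
Steady-state rate R = (F_in − F_out)/L = (390.55 − 103.79) / 84200 m = 3.406e-03 mm/s.
R = 3.406e-03 × 3600 = 12.3 mm/hr.
Over 7.1 h: total = 12.3 × 7.1 = 87.33 ≈ 87 mm.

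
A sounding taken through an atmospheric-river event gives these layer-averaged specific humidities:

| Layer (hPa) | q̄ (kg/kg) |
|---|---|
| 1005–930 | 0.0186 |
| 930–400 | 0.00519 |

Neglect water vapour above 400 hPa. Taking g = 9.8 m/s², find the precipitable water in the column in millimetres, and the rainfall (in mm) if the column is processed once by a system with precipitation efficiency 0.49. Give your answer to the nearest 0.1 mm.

Precipitable water is the column-integrated vapour mass per unit area: PW = (1/g) Σ q̄ Δp, with q in kg/kg and Δp in Pa (1 kg/m² of water = 1 mm).
Layer 1005–930 hPa: Δp = 75 hPa = 7500 Pa, q̄ = 0.0186 kg/kg → 0.0186 × 7500 / 9.8 = 14.23 mm
Layer 930–400 hPa: Δp = 530 hPa = 53000 Pa, q̄ = 0.00519 kg/kg → 0.00519 × 53000 / 9.8 = 28.07 mm
PW = 14.23 + 28.07 = 42.30 ≈ 42.3 mm.
Rainfall = ε × PW = 0.49 × 42.3 = 20.7 mm.

PW ≈ 42.3 mm; rainfall ≈ 20.7 mm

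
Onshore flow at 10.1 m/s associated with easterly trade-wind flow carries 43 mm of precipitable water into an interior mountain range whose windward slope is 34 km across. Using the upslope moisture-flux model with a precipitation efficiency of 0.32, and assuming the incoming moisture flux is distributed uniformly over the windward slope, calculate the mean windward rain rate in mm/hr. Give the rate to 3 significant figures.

R ≈ 14.7 mm/hr

Incoming column moisture flux per unit ridge length: F = V × PW = 10.1 × 43 = 434.3 mm·m/s.
Spread over the 34 km slope with efficiency ε = 0.32: R = ε·F/W = 0.32 × 434.3 / 34000 m = 4.088e-03 mm/s.
R = 4.088e-03 × 3600 = 14.7 mm/hr.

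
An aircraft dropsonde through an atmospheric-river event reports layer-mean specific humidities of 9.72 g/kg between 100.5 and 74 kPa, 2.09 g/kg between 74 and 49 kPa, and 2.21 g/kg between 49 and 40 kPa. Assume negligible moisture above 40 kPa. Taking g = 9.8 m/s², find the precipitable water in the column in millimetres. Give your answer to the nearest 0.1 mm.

PW ≈ 33.6 mm

Precipitable water is the column-integrated vapour mass per unit area: PW = (1/g) Σ q̄ Δp, with q in kg/kg and Δp in Pa (1 kg/m² of water = 1 mm).
Layer 100.5–74 kPa: Δp = 265 hPa = 26500 Pa, q̄ = 0.00972 kg/kg → 0.00972 × 26500 / 9.8 = 26.28 mm
Layer 74–49 kPa: Δp = 250 hPa = 25000 Pa, q̄ = 0.00209 kg/kg → 0.00209 × 25000 / 9.8 = 5.33 mm
Layer 49–40 kPa: Δp = 90 hPa = 9000 Pa, q̄ = 0.00221 kg/kg → 0.00221 × 9000 / 9.8 = 2.03 mm
PW = 26.28 + 5.33 + 2.03 = 33.64 ≈ 33.6 mm.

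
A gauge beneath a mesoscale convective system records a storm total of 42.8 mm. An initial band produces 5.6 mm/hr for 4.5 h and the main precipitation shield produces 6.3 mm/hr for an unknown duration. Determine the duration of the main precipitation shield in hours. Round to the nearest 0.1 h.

duration ≈ 2.8 h

Known phases: 5.6 × 4.5 = 25.2 mm.
Remaining depth = 42.8 − 25.2 = 17.6 mm.
Duration = 17.6 / 6.3 = 2.8 h.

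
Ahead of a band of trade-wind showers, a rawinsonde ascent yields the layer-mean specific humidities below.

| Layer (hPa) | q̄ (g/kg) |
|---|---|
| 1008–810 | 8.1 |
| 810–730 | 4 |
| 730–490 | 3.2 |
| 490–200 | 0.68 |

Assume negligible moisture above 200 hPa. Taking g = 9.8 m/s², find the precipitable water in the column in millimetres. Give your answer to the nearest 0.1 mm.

PW ≈ 29.5 mm

Precipitable water is the column-integrated vapour mass per unit area: PW = (1/g) Σ q̄ Δp, with q in kg/kg and Δp in Pa (1 kg/m² of water = 1 mm).
Layer 1008–810 hPa: Δp = 198 hPa = 19800 Pa, q̄ = 0.0081 kg/kg → 0.0081 × 19800 / 9.8 = 16.37 mm
Layer 810–730 hPa: Δp = 80 hPa = 8000 Pa, q̄ = 0.004 kg/kg → 0.004 × 8000 / 9.8 = 3.27 mm
Layer 730–490 hPa: Δp = 240 hPa = 24000 Pa, q̄ = 0.0032 kg/kg → 0.0032 × 24000 / 9.8 = 7.84 mm
Layer 490–200 hPa: Δp = 290 hPa = 29000 Pa, q̄ = 0.00068 kg/kg → 0.00068 × 29000 / 9.8 = 2.01 mm
PW = 16.37 + 3.27 + 7.84 + 2.01 = 29.49 ≈ 29.5 mm.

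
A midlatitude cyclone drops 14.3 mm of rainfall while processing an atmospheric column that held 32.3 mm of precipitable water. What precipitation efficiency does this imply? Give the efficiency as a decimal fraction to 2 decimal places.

ε ≈ 0.44

ε = rainfall / PW = 14.3 / 32.3 = 0.44.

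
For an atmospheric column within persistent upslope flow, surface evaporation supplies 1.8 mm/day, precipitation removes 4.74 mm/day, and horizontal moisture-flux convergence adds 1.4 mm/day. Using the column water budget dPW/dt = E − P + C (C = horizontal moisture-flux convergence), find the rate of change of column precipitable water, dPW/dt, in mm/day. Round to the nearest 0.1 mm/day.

dPW/dt = E − P + C = 1.8 − 4.74 + (1.4) = -1.5 mm/day.

dPW/dt ≈ -1.5 mm/day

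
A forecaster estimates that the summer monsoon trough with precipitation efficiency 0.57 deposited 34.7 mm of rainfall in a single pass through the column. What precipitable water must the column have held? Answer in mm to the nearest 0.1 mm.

PW = rainfall / ε = 34.7 / 0.57 = 60.9 mm.

PW ≈ 60.9 mm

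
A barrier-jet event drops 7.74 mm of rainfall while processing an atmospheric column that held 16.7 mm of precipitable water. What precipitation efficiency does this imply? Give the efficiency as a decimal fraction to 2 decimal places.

ε = rainfall / PW = 7.74 / 16.7 = 0.46.

ε ≈ 0.46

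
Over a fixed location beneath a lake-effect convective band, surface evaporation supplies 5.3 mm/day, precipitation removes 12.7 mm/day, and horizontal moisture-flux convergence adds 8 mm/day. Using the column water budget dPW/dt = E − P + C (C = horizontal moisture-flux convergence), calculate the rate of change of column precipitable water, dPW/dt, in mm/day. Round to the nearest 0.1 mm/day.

dPW/dt = E − P + C = 5.3 − 12.7 + (8) = 0.6 mm/day.

dPW/dt ≈ 0.6 mm/day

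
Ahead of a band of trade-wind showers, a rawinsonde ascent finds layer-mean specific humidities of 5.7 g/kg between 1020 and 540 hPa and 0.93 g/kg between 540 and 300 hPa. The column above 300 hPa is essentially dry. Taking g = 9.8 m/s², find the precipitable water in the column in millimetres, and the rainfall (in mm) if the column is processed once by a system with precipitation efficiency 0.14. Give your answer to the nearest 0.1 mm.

PW ≈ 30.2 mm; rainfall ≈ 4.2 mm

Precipitable water is the column-integrated vapour mass per unit area: PW = (1/g) Σ q̄ Δp, with q in kg/kg and Δp in Pa (1 kg/m² of water = 1 mm).
Layer 1020–540 hPa: Δp = 480 hPa = 48000 Pa, q̄ = 0.0057 kg/kg → 0.0057 × 48000 / 9.8 = 27.92 mm
Layer 540–300 hPa: Δp = 240 hPa = 24000 Pa, q̄ = 0.00093 kg/kg → 0.00093 × 24000 / 9.8 = 2.28 mm
PW = 27.92 + 2.28 = 30.20 ≈ 30.2 mm.
Rainfall = ε × PW = 0.14 × 30.2 = 4.2 mm.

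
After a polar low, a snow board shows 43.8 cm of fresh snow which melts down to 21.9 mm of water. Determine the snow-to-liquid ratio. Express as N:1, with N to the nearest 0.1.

ratio ≈ 20.0

Ratio = snow depth / SWE = 438 mm / 21.9 mm = 20.0, i.e. 20.0:1.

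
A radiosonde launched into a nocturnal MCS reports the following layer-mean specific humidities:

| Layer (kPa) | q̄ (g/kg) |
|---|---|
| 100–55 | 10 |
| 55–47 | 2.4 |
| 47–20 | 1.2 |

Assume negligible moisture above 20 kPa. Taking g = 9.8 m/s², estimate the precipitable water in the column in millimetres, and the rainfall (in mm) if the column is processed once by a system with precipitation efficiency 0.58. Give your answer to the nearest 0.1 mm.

PW ≈ 51.2 mm; rainfall ≈ 29.7 mm

Precipitable water is the column-integrated vapour mass per unit area: PW = (1/g) Σ q̄ Δp, with q in kg/kg and Δp in Pa (1 kg/m² of water = 1 mm).
Layer 100–55 kPa: Δp = 450 hPa = 45000 Pa, q̄ = 0.01 kg/kg → 0.01 × 45000 / 9.8 = 45.92 mm
Layer 55–47 kPa: Δp = 80 hPa = 8000 Pa, q̄ = 0.0024 kg/kg → 0.0024 × 8000 / 9.8 = 1.96 mm
Layer 47–20 kPa: Δp = 270 hPa = 27000 Pa, q̄ = 0.0012 kg/kg → 0.0012 × 27000 / 9.8 = 3.31 mm
PW = 45.92 + 1.96 + 3.31 = 51.19 ≈ 51.2 mm.
Rainfall = ε × PW = 0.58 × 51.2 = 29.7 mm.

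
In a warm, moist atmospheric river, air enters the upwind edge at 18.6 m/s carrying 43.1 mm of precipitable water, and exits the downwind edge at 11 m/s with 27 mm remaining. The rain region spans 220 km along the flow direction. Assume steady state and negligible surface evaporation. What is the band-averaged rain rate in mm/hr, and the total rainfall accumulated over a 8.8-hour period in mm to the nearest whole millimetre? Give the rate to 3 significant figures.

R ≈ 8.26 mm/hr; total ≈ 73 mm

Column moisture flux per unit crosswind length is F = V × PW.
Inflow: F_in = 18.6 × 43.1 = 801.66 mm·m/s
Outflow: F_out = 11 × 27 = 297 mm·m/s
Steady-state rate R = (F_in − F_out)/L = (801.66 − 297) / 220000 m = 2.294e-03 mm/s.
R = 2.294e-03 × 3600 = 8.26 mm/hr.
Over 8.8 h: total = 8.26 × 8.8 = 72.688 ≈ 73 mm.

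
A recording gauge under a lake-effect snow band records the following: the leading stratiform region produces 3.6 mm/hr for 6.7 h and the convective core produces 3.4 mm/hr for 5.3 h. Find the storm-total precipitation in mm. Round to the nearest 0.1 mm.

total ≈ 42.1 mm

Total = Σ Rᵢ Δtᵢ = 3.6 × 6.7 + 3.4 × 5.3
      = 24.12 + 18.02 = 42.1 mm.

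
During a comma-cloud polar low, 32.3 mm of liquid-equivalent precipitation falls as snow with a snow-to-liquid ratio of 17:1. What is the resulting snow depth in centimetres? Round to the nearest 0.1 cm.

Snow depth = liquid × ratio = 32.3 mm × 17 = 549.1 mm = 54.9 cm.

snow depth ≈ 54.9 cm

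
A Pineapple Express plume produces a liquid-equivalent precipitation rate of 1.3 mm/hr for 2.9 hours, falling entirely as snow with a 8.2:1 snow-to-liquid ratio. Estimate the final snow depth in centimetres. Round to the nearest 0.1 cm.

Liquid-equivalent depth = 1.3 × 2.9 = 3.77 mm.
Snow depth = 3.77 mm × 8.2 = 30.914 mm = 3.1 cm.

snow depth ≈ 3.1 cm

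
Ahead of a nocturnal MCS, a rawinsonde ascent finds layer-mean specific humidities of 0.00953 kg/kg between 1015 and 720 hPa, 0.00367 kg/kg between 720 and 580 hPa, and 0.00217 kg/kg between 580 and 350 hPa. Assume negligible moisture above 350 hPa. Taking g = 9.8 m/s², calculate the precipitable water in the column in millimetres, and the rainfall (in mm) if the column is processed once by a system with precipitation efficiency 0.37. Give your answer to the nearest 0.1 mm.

PW ≈ 39.0 mm; rainfall ≈ 14.4 mm

Precipitable water is the column-integrated vapour mass per unit area: PW = (1/g) Σ q̄ Δp, with q in kg/kg and Δp in Pa (1 kg/m² of water = 1 mm).
Layer 1015–720 hPa: Δp = 295 hPa = 29500 Pa, q̄ = 0.00953 kg/kg → 0.00953 × 29500 / 9.8 = 28.69 mm
Layer 720–580 hPa: Δp = 140 hPa = 14000 Pa, q̄ = 0.00367 kg/kg → 0.00367 × 14000 / 9.8 = 5.24 mm
Layer 580–350 hPa: Δp = 230 hPa = 23000 Pa, q̄ = 0.00217 kg/kg → 0.00217 × 23000 / 9.8 = 5.09 mm
PW = 28.69 + 5.24 + 5.09 = 39.02 ≈ 39.0 mm.
Rainfall = ε × PW = 0.37 × 39.0 = 14.4 mm.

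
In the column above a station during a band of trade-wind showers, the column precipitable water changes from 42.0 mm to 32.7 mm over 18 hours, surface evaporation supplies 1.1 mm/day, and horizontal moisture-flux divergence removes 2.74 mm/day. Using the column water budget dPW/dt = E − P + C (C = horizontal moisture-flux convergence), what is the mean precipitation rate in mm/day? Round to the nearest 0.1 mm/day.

dPW/dt = (32.7 − 42.0) mm / (18/24 day) = -12.400 mm/day.
P = E + C − dPW/dt = 1.1 + (-2.74) − (-12.400) = 10.8 mm/day.

P ≈ 10.8 mm/day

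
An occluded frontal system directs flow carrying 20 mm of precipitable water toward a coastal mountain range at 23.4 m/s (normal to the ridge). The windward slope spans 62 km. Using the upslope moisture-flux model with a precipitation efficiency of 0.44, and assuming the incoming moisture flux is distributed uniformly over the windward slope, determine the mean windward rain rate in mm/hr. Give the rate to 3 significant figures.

R ≈ 12.0 mm/hr

Incoming column moisture flux per unit ridge length: F = V × PW = 23.4 × 20 = 468 mm·m/s.
Spread over the 62 km slope with efficiency ε = 0.44: R = ε·F/W = 0.44 × 468 / 62000 m = 3.321e-03 mm/s.
R = 3.321e-03 × 3600 = 12.0 mm/hr.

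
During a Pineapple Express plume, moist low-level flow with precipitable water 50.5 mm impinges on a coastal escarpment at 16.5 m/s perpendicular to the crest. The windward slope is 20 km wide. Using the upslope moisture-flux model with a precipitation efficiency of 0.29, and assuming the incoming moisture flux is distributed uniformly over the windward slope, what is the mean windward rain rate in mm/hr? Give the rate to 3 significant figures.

Incoming column moisture flux per unit ridge length: F = V × PW = 16.5 × 50.5 = 833.25 mm·m/s.
Spread over the 20 km slope with efficiency ε = 0.29: R = ε·F/W = 0.29 × 833.25 / 20000 m = 1.208e-02 mm/s.
R = 1.208e-02 × 3600 = 43.5 mm/hr.

R ≈ 43.5 mm/hr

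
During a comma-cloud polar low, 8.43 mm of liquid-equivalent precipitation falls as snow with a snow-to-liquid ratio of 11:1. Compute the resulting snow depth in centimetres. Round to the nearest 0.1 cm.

Snow depth = liquid × ratio = 8.43 mm × 11 = 92.73 mm = 9.3 cm.

snow depth ≈ 9.3 cm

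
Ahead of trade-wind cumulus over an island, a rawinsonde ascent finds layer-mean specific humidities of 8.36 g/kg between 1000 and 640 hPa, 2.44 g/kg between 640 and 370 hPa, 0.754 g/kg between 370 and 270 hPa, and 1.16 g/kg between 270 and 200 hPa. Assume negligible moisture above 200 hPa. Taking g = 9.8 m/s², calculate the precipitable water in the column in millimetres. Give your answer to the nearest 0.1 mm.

Precipitable water is the column-integrated vapour mass per unit area: PW = (1/g) Σ q̄ Δp, with q in kg/kg and Δp in Pa (1 kg/m² of water = 1 mm).
Layer 1000–640 hPa: Δp = 360 hPa = 36000 Pa, q̄ = 0.00836 kg/kg → 0.00836 × 36000 / 9.8 = 30.71 mm
Layer 640–370 hPa: Δp = 270 hPa = 27000 Pa, q̄ = 0.00244 kg/kg → 0.00244 × 27000 / 9.8 = 6.72 mm
Layer 370–270 hPa: Δp = 100 hPa = 10000 Pa, q̄ = 0.000754 kg/kg → 0.000754 × 10000 / 9.8 = 0.77 mm
Layer 270–200 hPa: Δp = 70 hPa = 7000 Pa, q̄ = 0.00116 kg/kg → 0.00116 × 7000 / 9.8 = 0.83 mm
PW = 30.71 + 6.72 + 0.77 + 0.83 = 39.03 ≈ 39.0 mm.

PW ≈ 39.0 mm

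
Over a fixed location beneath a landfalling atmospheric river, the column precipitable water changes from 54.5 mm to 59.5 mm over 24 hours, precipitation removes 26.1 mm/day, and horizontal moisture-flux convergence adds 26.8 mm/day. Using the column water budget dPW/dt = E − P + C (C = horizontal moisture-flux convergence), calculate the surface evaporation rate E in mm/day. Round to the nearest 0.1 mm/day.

dPW/dt = (59.5 − 54.5) mm / (24/24 day) = +5.000 mm/day.
E = dPW/dt + P − C = (+5.000) + 26.1 − (26.8) = 4.3 mm/day.

E ≈ 4.3 mm/day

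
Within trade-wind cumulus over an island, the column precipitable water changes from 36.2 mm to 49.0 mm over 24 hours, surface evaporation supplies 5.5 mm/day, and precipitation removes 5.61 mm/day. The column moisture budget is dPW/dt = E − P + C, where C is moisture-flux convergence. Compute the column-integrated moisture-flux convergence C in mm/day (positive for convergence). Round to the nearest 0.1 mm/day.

C ≈ 12.9 mm/day

dPW/dt = (49.0 − 36.2) mm / (24/24 day) = +12.800 mm/day.
C = dPW/dt − E + P = (+12.800) − 5.5 + 5.61 = 12.9 mm/day.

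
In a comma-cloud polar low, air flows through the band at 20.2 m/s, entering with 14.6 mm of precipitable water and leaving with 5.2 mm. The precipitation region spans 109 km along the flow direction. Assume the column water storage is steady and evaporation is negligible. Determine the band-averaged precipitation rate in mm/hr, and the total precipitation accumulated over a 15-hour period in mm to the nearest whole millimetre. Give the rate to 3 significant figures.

Column moisture flux per unit crosswind length is F = V × PW.
Inflow: F_in = 20.2 × 14.6 = 294.92 mm·m/s
Outflow: F_out = 20.2 × 5.2 = 105.04 mm·m/s
Steady-state rate R = (F_in − F_out)/L = (294.92 − 105.04) / 109000 m = 1.742e-03 mm/s.
R = 1.742e-03 × 3600 = 6.27 mm/hr.
Over 15 h: total = 6.27 × 15 = 94.05 ≈ 94 mm.

R ≈ 6.27 mm/hr; total ≈ 94 mm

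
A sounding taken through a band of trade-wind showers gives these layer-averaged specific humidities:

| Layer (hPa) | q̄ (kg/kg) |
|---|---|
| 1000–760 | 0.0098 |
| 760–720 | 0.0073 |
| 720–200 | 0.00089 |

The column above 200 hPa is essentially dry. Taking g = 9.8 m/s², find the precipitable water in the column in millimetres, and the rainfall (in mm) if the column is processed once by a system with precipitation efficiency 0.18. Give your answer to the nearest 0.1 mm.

Precipitable water is the column-integrated vapour mass per unit area: PW = (1/g) Σ q̄ Δp, with q in kg/kg and Δp in Pa (1 kg/m² of water = 1 mm).
Layer 1000–760 hPa: Δp = 240 hPa = 24000 Pa, q̄ = 0.0098 kg/kg → 0.0098 × 24000 / 9.8 = 24.00 mm
Layer 760–720 hPa: Δp = 40 hPa = 4000 Pa, q̄ = 0.0073 kg/kg → 0.0073 × 4000 / 9.8 = 2.98 mm
Layer 720–200 hPa: Δp = 520 hPa = 52000 Pa, q̄ = 0.00089 kg/kg → 0.00089 × 52000 / 9.8 = 4.72 mm
PW = 24.00 + 2.98 + 4.72 = 31.70 ≈ 31.7 mm.
Rainfall = ε × PW = 0.18 × 31.7 = 5.7 mm.

PW ≈ 31.7 mm; rainfall ≈ 5.7 mm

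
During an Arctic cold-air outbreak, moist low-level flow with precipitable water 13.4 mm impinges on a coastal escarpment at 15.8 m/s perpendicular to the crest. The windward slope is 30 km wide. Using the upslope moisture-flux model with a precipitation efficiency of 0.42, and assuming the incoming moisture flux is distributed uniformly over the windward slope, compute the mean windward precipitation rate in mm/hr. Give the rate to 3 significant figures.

Incoming column moisture flux per unit ridge length: F = V × PW = 15.8 × 13.4 = 211.72 mm·m/s.
Spread over the 30 km slope with efficiency ε = 0.42: R = ε·F/W = 0.42 × 211.72 / 30000 m = 2.964e-03 mm/s.
R = 2.964e-03 × 3600 = 10.7 mm/hr.

R ≈ 10.7 mm/hr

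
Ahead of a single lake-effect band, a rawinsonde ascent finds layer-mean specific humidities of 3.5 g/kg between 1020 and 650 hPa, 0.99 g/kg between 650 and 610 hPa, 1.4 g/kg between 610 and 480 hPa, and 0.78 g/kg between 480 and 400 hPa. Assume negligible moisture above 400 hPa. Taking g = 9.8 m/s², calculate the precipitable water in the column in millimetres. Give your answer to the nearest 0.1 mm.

Precipitable water is the column-integrated vapour mass per unit area: PW = (1/g) Σ q̄ Δp, with q in kg/kg and Δp in Pa (1 kg/m² of water = 1 mm).
Layer 1020–650 hPa: Δp = 370 hPa = 37000 Pa, q̄ = 0.0035 kg/kg → 0.0035 × 37000 / 9.8 = 13.21 mm
Layer 650–610 hPa: Δp = 40 hPa = 4000 Pa, q̄ = 0.00099 kg/kg → 0.00099 × 4000 / 9.8 = 0.40 mm
Layer 610–480 hPa: Δp = 130 hPa = 13000 Pa, q̄ = 0.0014 kg/kg → 0.0014 × 13000 / 9.8 = 1.86 mm
Layer 480–400 hPa: Δp = 80 hPa = 8000 Pa, q̄ = 0.00078 kg/kg → 0.00078 × 8000 / 9.8 = 0.64 mm
PW = 13.21 + 0.40 + 1.86 + 0.64 = 16.11 ≈ 16.1 mm.

PW ≈ 16.1 mm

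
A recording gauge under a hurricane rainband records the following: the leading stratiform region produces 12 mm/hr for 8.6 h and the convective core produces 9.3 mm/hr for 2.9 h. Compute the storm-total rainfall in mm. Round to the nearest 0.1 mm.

Total = Σ Rᵢ Δtᵢ = 12 × 8.6 + 9.3 × 2.9
      = 103.2 + 26.97 = 130.2 mm.

total ≈ 130.2 mm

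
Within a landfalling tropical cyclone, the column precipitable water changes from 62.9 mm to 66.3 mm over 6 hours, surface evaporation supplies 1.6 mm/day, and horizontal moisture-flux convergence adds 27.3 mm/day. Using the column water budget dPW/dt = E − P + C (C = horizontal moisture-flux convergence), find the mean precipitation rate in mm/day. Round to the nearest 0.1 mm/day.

dPW/dt = (66.3 − 62.9) mm / (6/24 day) = +13.600 mm/day.
P = E + C − dPW/dt = 1.6 + (27.3) − (+13.600) = 15.3 mm/day.

P ≈ 15.3 mm/day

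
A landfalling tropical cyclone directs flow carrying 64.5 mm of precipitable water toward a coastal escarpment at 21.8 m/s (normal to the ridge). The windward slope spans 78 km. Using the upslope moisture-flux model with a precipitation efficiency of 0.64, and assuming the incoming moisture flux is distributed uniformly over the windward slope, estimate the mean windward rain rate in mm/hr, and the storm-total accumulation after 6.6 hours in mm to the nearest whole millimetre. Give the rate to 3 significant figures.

Incoming column moisture flux per unit ridge length: F = V × PW = 21.8 × 64.5 = 1406.1 mm·m/s.
Spread over the 78 km slope with efficiency ε = 0.64: R = ε·F/W = 0.64 × 1406.1 / 78000 m = 1.154e-02 mm/s.
R = 1.154e-02 × 3600 = 41.5 mm/hr.
Over 6.6 h: total = 41.5 × 6.6 = 273.9 ≈ 274 mm.

R ≈ 41.5 mm/hr; total ≈ 274 mm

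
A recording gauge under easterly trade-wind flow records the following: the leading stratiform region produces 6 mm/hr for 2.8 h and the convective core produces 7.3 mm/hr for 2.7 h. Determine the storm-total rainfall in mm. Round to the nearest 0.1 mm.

Total = Σ Rᵢ Δtᵢ = 6 × 2.8 + 7.3 × 2.7
      = 16.8 + 19.71 = 36.5 mm.

total ≈ 36.5 mm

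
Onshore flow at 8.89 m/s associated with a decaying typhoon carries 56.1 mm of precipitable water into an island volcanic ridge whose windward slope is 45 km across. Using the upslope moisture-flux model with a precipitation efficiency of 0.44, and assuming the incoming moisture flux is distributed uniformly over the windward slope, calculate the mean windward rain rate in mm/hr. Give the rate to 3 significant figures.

Incoming column moisture flux per unit ridge length: F = V × PW = 8.89 × 56.1 = 498.729 mm·m/s.
Spread over the 45 km slope with efficiency ε = 0.44: R = ε·F/W = 0.44 × 498.729 / 45000 m = 4.876e-03 mm/s.
R = 4.876e-03 × 3600 = 17.6 mm/hr.

R ≈ 17.6 mm/hr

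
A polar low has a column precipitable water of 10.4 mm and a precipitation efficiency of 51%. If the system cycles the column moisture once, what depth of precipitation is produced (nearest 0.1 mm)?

Precipitation = ε × PW = 0.51 × 10.4 = 5.3 mm.

precipitation ≈ 5.3 mm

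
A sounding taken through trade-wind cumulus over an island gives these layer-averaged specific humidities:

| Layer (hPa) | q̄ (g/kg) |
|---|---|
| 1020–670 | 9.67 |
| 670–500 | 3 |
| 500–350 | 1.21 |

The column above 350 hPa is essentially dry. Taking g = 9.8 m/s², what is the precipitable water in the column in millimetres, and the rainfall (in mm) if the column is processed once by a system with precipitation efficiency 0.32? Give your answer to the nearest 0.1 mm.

Precipitable water is the column-integrated vapour mass per unit area: PW = (1/g) Σ q̄ Δp, with q in kg/kg and Δp in Pa (1 kg/m² of water = 1 mm).
Layer 1020–670 hPa: Δp = 350 hPa = 35000 Pa, q̄ = 0.00967 kg/kg → 0.00967 × 35000 / 9.8 = 34.54 mm
Layer 670–500 hPa: Δp = 170 hPa = 17000 Pa, q̄ = 0.003 kg/kg → 0.003 × 17000 / 9.8 = 5.20 mm
Layer 500–350 hPa: Δp = 150 hPa = 15000 Pa, q̄ = 0.00121 kg/kg → 0.00121 × 15000 / 9.8 = 1.85 mm
PW = 34.54 + 5.20 + 1.85 = 41.59 ≈ 41.6 mm.
Rainfall = ε × PW = 0.32 × 41.6 = 13.3 mm.

PW ≈ 41.6 mm; rainfall ≈ 13.3 mm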